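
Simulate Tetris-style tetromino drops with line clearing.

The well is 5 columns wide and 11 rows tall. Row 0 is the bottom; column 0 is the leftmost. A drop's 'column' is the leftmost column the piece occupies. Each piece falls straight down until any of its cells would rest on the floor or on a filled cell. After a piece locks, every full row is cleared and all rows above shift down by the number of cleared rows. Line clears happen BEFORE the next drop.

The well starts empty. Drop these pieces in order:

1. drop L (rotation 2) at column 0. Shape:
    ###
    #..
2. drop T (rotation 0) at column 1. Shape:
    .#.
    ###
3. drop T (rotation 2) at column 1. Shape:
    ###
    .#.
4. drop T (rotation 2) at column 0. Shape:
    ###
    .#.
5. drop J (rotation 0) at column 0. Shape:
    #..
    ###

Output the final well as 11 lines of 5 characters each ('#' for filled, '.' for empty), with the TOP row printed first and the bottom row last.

Drop 1: L rot2 at col 0 lands with bottom-row=0; cleared 0 line(s) (total 0); column heights now [2 2 2 0 0], max=2
Drop 2: T rot0 at col 1 lands with bottom-row=2; cleared 0 line(s) (total 0); column heights now [2 3 4 3 0], max=4
Drop 3: T rot2 at col 1 lands with bottom-row=4; cleared 0 line(s) (total 0); column heights now [2 6 6 6 0], max=6
Drop 4: T rot2 at col 0 lands with bottom-row=6; cleared 0 line(s) (total 0); column heights now [8 8 8 6 0], max=8
Drop 5: J rot0 at col 0 lands with bottom-row=8; cleared 0 line(s) (total 0); column heights now [10 9 9 6 0], max=10

Answer: .....
#....
###..
###..
.#...
.###.
..#..
..#..
.###.
###..
#....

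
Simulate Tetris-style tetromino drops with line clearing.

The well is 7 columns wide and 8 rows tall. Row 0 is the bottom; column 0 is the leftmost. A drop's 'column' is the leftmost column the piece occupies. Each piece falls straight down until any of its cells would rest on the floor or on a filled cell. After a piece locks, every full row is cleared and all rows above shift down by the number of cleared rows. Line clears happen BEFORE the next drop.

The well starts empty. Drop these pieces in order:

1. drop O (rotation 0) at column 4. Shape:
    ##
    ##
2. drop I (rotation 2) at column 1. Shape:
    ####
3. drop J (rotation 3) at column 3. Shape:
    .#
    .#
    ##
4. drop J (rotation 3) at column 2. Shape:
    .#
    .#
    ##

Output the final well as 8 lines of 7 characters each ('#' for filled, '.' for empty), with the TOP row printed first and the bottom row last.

Drop 1: O rot0 at col 4 lands with bottom-row=0; cleared 0 line(s) (total 0); column heights now [0 0 0 0 2 2 0], max=2
Drop 2: I rot2 at col 1 lands with bottom-row=2; cleared 0 line(s) (total 0); column heights now [0 3 3 3 3 2 0], max=3
Drop 3: J rot3 at col 3 lands with bottom-row=3; cleared 0 line(s) (total 0); column heights now [0 3 3 4 6 2 0], max=6
Drop 4: J rot3 at col 2 lands with bottom-row=4; cleared 0 line(s) (total 0); column heights now [0 3 5 7 6 2 0], max=7

Answer: .......
...#...
...##..
..###..
...##..
.####..
....##.
....##.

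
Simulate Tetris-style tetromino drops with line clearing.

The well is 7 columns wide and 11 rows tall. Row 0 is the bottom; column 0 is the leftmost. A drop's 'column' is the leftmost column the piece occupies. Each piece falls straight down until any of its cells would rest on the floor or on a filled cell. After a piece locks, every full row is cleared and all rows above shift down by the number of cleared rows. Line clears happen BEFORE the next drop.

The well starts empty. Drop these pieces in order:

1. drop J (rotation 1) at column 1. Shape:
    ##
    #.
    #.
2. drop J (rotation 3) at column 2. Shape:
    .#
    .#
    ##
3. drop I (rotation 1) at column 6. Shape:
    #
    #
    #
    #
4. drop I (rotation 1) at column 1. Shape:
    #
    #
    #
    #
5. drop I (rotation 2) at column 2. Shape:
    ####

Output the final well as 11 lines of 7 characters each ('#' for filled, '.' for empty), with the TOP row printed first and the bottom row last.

Answer: .......
.......
.......
.......
.#####.
.#.#...
.#.#...
.###..#
.##...#
.#....#
.#....#

Derivation:
Drop 1: J rot1 at col 1 lands with bottom-row=0; cleared 0 line(s) (total 0); column heights now [0 3 3 0 0 0 0], max=3
Drop 2: J rot3 at col 2 lands with bottom-row=3; cleared 0 line(s) (total 0); column heights now [0 3 4 6 0 0 0], max=6
Drop 3: I rot1 at col 6 lands with bottom-row=0; cleared 0 line(s) (total 0); column heights now [0 3 4 6 0 0 4], max=6
Drop 4: I rot1 at col 1 lands with bottom-row=3; cleared 0 line(s) (total 0); column heights now [0 7 4 6 0 0 4], max=7
Drop 5: I rot2 at col 2 lands with bottom-row=6; cleared 0 line(s) (total 0); column heights now [0 7 7 7 7 7 4], max=7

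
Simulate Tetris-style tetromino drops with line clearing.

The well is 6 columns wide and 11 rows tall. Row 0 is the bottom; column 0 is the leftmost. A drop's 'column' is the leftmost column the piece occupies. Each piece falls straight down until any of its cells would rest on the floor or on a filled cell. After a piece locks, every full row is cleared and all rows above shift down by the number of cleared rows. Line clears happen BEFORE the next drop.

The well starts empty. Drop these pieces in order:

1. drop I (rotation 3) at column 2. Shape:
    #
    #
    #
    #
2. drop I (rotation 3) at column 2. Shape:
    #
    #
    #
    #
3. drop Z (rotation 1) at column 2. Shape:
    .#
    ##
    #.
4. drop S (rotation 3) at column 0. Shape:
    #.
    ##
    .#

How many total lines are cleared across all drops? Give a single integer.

Answer: 0

Derivation:
Drop 1: I rot3 at col 2 lands with bottom-row=0; cleared 0 line(s) (total 0); column heights now [0 0 4 0 0 0], max=4
Drop 2: I rot3 at col 2 lands with bottom-row=4; cleared 0 line(s) (total 0); column heights now [0 0 8 0 0 0], max=8
Drop 3: Z rot1 at col 2 lands with bottom-row=8; cleared 0 line(s) (total 0); column heights now [0 0 10 11 0 0], max=11
Drop 4: S rot3 at col 0 lands with bottom-row=0; cleared 0 line(s) (total 0); column heights now [3 2 10 11 0 0], max=11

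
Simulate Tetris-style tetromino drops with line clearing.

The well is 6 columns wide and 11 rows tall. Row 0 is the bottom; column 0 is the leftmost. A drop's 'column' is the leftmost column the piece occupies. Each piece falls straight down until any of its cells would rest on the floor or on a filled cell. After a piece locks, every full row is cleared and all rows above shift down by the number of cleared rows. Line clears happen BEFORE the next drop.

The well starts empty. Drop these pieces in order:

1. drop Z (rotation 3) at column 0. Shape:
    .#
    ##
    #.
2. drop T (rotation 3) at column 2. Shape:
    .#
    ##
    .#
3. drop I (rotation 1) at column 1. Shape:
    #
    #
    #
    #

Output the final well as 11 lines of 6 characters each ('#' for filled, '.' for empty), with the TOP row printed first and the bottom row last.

Answer: ......
......
......
......
.#....
.#....
.#....
.#....
.#.#..
####..
#..#..

Derivation:
Drop 1: Z rot3 at col 0 lands with bottom-row=0; cleared 0 line(s) (total 0); column heights now [2 3 0 0 0 0], max=3
Drop 2: T rot3 at col 2 lands with bottom-row=0; cleared 0 line(s) (total 0); column heights now [2 3 2 3 0 0], max=3
Drop 3: I rot1 at col 1 lands with bottom-row=3; cleared 0 line(s) (total 0); column heights now [2 7 2 3 0 0], max=7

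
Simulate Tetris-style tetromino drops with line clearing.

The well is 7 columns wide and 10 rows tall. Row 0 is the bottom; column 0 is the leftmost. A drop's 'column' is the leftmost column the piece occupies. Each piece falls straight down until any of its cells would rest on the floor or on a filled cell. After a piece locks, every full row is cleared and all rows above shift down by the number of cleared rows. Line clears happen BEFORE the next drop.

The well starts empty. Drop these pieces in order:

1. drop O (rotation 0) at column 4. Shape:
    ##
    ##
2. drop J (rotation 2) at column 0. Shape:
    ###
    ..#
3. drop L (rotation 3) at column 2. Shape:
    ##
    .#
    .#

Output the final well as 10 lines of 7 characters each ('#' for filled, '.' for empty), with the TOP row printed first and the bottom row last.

Drop 1: O rot0 at col 4 lands with bottom-row=0; cleared 0 line(s) (total 0); column heights now [0 0 0 0 2 2 0], max=2
Drop 2: J rot2 at col 0 lands with bottom-row=0; cleared 0 line(s) (total 0); column heights now [2 2 2 0 2 2 0], max=2
Drop 3: L rot3 at col 2 lands with bottom-row=0; cleared 0 line(s) (total 0); column heights now [2 2 3 3 2 2 0], max=3

Answer: .......
.......
.......
.......
.......
.......
.......
..##...
######.
..####.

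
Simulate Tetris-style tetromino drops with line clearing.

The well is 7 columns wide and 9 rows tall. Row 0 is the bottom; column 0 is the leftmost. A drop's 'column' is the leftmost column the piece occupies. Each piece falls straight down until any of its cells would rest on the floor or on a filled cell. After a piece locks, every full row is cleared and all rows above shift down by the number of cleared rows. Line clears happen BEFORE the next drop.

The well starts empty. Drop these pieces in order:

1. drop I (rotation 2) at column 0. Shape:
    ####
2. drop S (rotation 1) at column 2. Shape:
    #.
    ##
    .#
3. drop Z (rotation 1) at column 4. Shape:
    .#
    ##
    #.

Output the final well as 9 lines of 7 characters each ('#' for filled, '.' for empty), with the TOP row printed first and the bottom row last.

Answer: .......
.......
.......
.......
.......
..#....
..##.#.
...###.
#####..

Derivation:
Drop 1: I rot2 at col 0 lands with bottom-row=0; cleared 0 line(s) (total 0); column heights now [1 1 1 1 0 0 0], max=1
Drop 2: S rot1 at col 2 lands with bottom-row=1; cleared 0 line(s) (total 0); column heights now [1 1 4 3 0 0 0], max=4
Drop 3: Z rot1 at col 4 lands with bottom-row=0; cleared 0 line(s) (total 0); column heights now [1 1 4 3 2 3 0], max=4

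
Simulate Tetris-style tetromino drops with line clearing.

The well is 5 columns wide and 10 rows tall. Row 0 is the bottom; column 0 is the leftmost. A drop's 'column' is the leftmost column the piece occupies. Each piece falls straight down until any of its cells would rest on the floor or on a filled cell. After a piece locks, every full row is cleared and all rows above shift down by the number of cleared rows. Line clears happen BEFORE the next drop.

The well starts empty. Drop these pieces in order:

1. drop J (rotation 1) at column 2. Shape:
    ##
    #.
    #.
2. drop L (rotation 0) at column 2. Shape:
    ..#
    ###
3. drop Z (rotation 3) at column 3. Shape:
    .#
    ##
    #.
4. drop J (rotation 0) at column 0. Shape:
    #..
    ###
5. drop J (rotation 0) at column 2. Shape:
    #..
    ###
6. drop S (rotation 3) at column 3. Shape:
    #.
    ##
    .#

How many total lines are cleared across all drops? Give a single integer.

Answer: 1

Derivation:
Drop 1: J rot1 at col 2 lands with bottom-row=0; cleared 0 line(s) (total 0); column heights now [0 0 3 3 0], max=3
Drop 2: L rot0 at col 2 lands with bottom-row=3; cleared 0 line(s) (total 0); column heights now [0 0 4 4 5], max=5
Drop 3: Z rot3 at col 3 lands with bottom-row=4; cleared 0 line(s) (total 0); column heights now [0 0 4 6 7], max=7
Drop 4: J rot0 at col 0 lands with bottom-row=4; cleared 1 line(s) (total 1); column heights now [5 0 4 5 6], max=6
Drop 5: J rot0 at col 2 lands with bottom-row=6; cleared 0 line(s) (total 1); column heights now [5 0 8 7 7], max=8
Drop 6: S rot3 at col 3 lands with bottom-row=7; cleared 0 line(s) (total 1); column heights now [5 0 8 10 9], max=10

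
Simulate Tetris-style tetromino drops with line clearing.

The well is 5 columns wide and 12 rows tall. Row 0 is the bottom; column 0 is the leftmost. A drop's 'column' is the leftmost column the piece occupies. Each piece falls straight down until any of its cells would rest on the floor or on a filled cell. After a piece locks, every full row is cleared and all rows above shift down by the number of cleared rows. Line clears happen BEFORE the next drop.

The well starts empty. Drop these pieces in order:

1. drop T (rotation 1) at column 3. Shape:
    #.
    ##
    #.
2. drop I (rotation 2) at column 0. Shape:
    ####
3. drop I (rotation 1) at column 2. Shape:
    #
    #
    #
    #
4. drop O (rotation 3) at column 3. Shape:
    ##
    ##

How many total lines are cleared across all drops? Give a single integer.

Drop 1: T rot1 at col 3 lands with bottom-row=0; cleared 0 line(s) (total 0); column heights now [0 0 0 3 2], max=3
Drop 2: I rot2 at col 0 lands with bottom-row=3; cleared 0 line(s) (total 0); column heights now [4 4 4 4 2], max=4
Drop 3: I rot1 at col 2 lands with bottom-row=4; cleared 0 line(s) (total 0); column heights now [4 4 8 4 2], max=8
Drop 4: O rot3 at col 3 lands with bottom-row=4; cleared 0 line(s) (total 0); column heights now [4 4 8 6 6], max=8

Answer: 0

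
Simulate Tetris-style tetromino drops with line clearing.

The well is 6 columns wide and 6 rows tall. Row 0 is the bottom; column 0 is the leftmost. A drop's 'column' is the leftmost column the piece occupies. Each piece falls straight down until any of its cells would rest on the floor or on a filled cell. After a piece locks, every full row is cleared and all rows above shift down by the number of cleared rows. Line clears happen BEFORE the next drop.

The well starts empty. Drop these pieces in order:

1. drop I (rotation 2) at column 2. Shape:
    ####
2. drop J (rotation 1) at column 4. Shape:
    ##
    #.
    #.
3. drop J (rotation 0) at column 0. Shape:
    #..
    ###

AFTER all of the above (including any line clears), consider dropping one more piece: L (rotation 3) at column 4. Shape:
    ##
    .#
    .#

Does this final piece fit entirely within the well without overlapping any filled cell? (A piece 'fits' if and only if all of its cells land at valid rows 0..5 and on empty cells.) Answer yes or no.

Drop 1: I rot2 at col 2 lands with bottom-row=0; cleared 0 line(s) (total 0); column heights now [0 0 1 1 1 1], max=1
Drop 2: J rot1 at col 4 lands with bottom-row=1; cleared 0 line(s) (total 0); column heights now [0 0 1 1 4 4], max=4
Drop 3: J rot0 at col 0 lands with bottom-row=1; cleared 0 line(s) (total 0); column heights now [3 2 2 1 4 4], max=4
Test piece L rot3 at col 4 (width 2): heights before test = [3 2 2 1 4 4]; fits = False

Answer: no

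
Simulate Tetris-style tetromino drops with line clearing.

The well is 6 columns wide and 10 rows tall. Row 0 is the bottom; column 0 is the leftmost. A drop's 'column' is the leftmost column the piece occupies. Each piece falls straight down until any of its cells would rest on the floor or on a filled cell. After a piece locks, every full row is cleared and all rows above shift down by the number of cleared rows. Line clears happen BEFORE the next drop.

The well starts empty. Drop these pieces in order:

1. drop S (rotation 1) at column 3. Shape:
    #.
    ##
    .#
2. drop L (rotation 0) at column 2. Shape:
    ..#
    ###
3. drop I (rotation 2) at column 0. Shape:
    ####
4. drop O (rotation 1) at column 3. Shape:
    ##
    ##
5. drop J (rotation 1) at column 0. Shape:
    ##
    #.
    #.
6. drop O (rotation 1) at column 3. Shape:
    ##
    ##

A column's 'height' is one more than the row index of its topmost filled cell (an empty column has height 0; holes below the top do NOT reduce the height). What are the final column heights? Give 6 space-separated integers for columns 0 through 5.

Answer: 8 8 5 9 9 0

Derivation:
Drop 1: S rot1 at col 3 lands with bottom-row=0; cleared 0 line(s) (total 0); column heights now [0 0 0 3 2 0], max=3
Drop 2: L rot0 at col 2 lands with bottom-row=3; cleared 0 line(s) (total 0); column heights now [0 0 4 4 5 0], max=5
Drop 3: I rot2 at col 0 lands with bottom-row=4; cleared 0 line(s) (total 0); column heights now [5 5 5 5 5 0], max=5
Drop 4: O rot1 at col 3 lands with bottom-row=5; cleared 0 line(s) (total 0); column heights now [5 5 5 7 7 0], max=7
Drop 5: J rot1 at col 0 lands with bottom-row=5; cleared 0 line(s) (total 0); column heights now [8 8 5 7 7 0], max=8
Drop 6: O rot1 at col 3 lands with bottom-row=7; cleared 0 line(s) (total 0); column heights now [8 8 5 9 9 0], max=9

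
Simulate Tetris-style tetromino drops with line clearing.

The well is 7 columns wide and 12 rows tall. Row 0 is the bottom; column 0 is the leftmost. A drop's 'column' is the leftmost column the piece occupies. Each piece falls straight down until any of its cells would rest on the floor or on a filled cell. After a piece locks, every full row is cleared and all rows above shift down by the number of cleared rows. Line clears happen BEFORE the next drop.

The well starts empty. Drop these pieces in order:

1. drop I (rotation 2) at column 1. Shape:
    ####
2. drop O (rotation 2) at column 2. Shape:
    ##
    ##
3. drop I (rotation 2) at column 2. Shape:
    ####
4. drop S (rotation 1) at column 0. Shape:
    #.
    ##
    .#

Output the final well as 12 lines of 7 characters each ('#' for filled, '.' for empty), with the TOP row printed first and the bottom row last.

Drop 1: I rot2 at col 1 lands with bottom-row=0; cleared 0 line(s) (total 0); column heights now [0 1 1 1 1 0 0], max=1
Drop 2: O rot2 at col 2 lands with bottom-row=1; cleared 0 line(s) (total 0); column heights now [0 1 3 3 1 0 0], max=3
Drop 3: I rot2 at col 2 lands with bottom-row=3; cleared 0 line(s) (total 0); column heights now [0 1 4 4 4 4 0], max=4
Drop 4: S rot1 at col 0 lands with bottom-row=1; cleared 0 line(s) (total 0); column heights now [4 3 4 4 4 4 0], max=4

Answer: .......
.......
.......
.......
.......
.......
.......
.......
#.####.
####...
.###...
.####..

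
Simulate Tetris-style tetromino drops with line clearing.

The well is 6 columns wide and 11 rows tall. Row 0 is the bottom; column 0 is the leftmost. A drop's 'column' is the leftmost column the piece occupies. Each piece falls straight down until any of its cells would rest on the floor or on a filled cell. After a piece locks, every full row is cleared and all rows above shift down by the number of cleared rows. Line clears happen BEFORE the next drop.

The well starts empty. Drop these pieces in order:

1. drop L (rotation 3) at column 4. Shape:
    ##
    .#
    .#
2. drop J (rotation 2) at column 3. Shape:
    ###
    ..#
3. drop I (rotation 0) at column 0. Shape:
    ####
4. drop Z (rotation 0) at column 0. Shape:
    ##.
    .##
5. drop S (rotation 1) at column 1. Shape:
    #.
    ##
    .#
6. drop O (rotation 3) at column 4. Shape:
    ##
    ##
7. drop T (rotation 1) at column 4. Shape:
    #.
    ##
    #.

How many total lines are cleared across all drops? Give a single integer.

Answer: 1

Derivation:
Drop 1: L rot3 at col 4 lands with bottom-row=0; cleared 0 line(s) (total 0); column heights now [0 0 0 0 3 3], max=3
Drop 2: J rot2 at col 3 lands with bottom-row=3; cleared 0 line(s) (total 0); column heights now [0 0 0 5 5 5], max=5
Drop 3: I rot0 at col 0 lands with bottom-row=5; cleared 0 line(s) (total 0); column heights now [6 6 6 6 5 5], max=6
Drop 4: Z rot0 at col 0 lands with bottom-row=6; cleared 0 line(s) (total 0); column heights now [8 8 7 6 5 5], max=8
Drop 5: S rot1 at col 1 lands with bottom-row=7; cleared 0 line(s) (total 0); column heights now [8 10 9 6 5 5], max=10
Drop 6: O rot3 at col 4 lands with bottom-row=5; cleared 1 line(s) (total 1); column heights now [7 9 8 5 6 6], max=9
Drop 7: T rot1 at col 4 lands with bottom-row=6; cleared 0 line(s) (total 1); column heights now [7 9 8 5 9 8], max=9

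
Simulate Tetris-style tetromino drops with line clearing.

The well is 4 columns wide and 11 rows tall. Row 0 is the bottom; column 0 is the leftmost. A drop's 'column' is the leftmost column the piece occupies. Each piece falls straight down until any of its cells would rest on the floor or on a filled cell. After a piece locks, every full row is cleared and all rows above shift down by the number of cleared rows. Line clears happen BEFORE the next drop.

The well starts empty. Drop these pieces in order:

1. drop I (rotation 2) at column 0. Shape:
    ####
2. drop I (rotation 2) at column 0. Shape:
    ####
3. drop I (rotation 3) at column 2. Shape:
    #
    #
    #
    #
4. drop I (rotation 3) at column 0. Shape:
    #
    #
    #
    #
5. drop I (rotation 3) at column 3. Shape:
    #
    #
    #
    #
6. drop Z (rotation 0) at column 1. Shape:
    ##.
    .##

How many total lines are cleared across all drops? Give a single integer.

Drop 1: I rot2 at col 0 lands with bottom-row=0; cleared 1 line(s) (total 1); column heights now [0 0 0 0], max=0
Drop 2: I rot2 at col 0 lands with bottom-row=0; cleared 1 line(s) (total 2); column heights now [0 0 0 0], max=0
Drop 3: I rot3 at col 2 lands with bottom-row=0; cleared 0 line(s) (total 2); column heights now [0 0 4 0], max=4
Drop 4: I rot3 at col 0 lands with bottom-row=0; cleared 0 line(s) (total 2); column heights now [4 0 4 0], max=4
Drop 5: I rot3 at col 3 lands with bottom-row=0; cleared 0 line(s) (total 2); column heights now [4 0 4 4], max=4
Drop 6: Z rot0 at col 1 lands with bottom-row=4; cleared 0 line(s) (total 2); column heights now [4 6 6 5], max=6

Answer: 2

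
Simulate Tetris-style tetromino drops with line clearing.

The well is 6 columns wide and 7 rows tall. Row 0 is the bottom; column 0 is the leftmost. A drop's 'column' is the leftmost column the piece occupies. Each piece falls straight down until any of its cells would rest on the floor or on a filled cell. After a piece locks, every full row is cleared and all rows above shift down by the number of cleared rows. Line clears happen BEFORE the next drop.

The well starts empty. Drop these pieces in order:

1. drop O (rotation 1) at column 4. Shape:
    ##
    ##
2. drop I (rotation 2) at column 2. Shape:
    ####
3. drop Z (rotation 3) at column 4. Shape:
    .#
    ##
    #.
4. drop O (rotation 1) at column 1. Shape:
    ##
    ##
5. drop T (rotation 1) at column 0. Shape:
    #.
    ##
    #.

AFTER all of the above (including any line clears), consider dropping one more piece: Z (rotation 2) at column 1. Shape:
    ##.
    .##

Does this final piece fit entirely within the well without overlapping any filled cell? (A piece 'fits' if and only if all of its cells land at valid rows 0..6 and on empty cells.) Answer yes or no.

Answer: yes

Derivation:
Drop 1: O rot1 at col 4 lands with bottom-row=0; cleared 0 line(s) (total 0); column heights now [0 0 0 0 2 2], max=2
Drop 2: I rot2 at col 2 lands with bottom-row=2; cleared 0 line(s) (total 0); column heights now [0 0 3 3 3 3], max=3
Drop 3: Z rot3 at col 4 lands with bottom-row=3; cleared 0 line(s) (total 0); column heights now [0 0 3 3 5 6], max=6
Drop 4: O rot1 at col 1 lands with bottom-row=3; cleared 0 line(s) (total 0); column heights now [0 5 5 3 5 6], max=6
Drop 5: T rot1 at col 0 lands with bottom-row=4; cleared 0 line(s) (total 0); column heights now [7 6 5 3 5 6], max=7
Test piece Z rot2 at col 1 (width 3): heights before test = [7 6 5 3 5 6]; fits = True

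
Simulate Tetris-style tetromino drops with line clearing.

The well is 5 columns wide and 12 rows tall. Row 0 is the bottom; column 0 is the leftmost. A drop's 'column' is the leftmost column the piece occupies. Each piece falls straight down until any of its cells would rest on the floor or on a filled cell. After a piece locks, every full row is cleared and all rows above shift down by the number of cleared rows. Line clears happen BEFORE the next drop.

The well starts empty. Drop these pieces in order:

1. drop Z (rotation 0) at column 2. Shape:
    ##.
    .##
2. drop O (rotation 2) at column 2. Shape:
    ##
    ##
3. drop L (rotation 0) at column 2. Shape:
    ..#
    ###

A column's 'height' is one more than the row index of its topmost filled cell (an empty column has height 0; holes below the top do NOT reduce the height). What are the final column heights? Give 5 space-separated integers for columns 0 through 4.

Drop 1: Z rot0 at col 2 lands with bottom-row=0; cleared 0 line(s) (total 0); column heights now [0 0 2 2 1], max=2
Drop 2: O rot2 at col 2 lands with bottom-row=2; cleared 0 line(s) (total 0); column heights now [0 0 4 4 1], max=4
Drop 3: L rot0 at col 2 lands with bottom-row=4; cleared 0 line(s) (total 0); column heights now [0 0 5 5 6], max=6

Answer: 0 0 5 5 6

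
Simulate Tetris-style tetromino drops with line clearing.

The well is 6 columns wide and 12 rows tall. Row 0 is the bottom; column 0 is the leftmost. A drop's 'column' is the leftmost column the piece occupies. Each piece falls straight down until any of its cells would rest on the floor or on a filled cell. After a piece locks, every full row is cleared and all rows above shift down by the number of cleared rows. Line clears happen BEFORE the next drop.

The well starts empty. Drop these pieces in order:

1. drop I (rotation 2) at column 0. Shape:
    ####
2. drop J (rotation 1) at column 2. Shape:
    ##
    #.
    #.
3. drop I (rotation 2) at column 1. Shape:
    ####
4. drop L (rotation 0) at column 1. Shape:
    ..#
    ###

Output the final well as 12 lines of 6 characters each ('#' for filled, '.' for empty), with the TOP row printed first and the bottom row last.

Drop 1: I rot2 at col 0 lands with bottom-row=0; cleared 0 line(s) (total 0); column heights now [1 1 1 1 0 0], max=1
Drop 2: J rot1 at col 2 lands with bottom-row=1; cleared 0 line(s) (total 0); column heights now [1 1 4 4 0 0], max=4
Drop 3: I rot2 at col 1 lands with bottom-row=4; cleared 0 line(s) (total 0); column heights now [1 5 5 5 5 0], max=5
Drop 4: L rot0 at col 1 lands with bottom-row=5; cleared 0 line(s) (total 0); column heights now [1 6 6 7 5 0], max=7

Answer: ......
......
......
......
......
...#..
.###..
.####.
..##..
..#...
..#...
####..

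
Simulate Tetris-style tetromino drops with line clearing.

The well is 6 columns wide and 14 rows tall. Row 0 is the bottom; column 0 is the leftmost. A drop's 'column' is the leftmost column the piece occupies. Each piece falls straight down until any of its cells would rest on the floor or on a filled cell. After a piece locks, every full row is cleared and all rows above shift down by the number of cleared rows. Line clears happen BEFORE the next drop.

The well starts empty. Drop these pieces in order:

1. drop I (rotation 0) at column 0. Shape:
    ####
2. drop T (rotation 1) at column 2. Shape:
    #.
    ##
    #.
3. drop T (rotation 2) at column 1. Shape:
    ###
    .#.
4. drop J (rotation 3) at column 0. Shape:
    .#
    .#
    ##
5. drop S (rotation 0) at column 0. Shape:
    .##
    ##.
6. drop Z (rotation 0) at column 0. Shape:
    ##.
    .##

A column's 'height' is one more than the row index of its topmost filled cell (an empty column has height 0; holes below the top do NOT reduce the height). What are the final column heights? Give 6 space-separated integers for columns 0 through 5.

Answer: 13 13 12 6 0 0

Derivation:
Drop 1: I rot0 at col 0 lands with bottom-row=0; cleared 0 line(s) (total 0); column heights now [1 1 1 1 0 0], max=1
Drop 2: T rot1 at col 2 lands with bottom-row=1; cleared 0 line(s) (total 0); column heights now [1 1 4 3 0 0], max=4
Drop 3: T rot2 at col 1 lands with bottom-row=4; cleared 0 line(s) (total 0); column heights now [1 6 6 6 0 0], max=6
Drop 4: J rot3 at col 0 lands with bottom-row=6; cleared 0 line(s) (total 0); column heights now [7 9 6 6 0 0], max=9
Drop 5: S rot0 at col 0 lands with bottom-row=9; cleared 0 line(s) (total 0); column heights now [10 11 11 6 0 0], max=11
Drop 6: Z rot0 at col 0 lands with bottom-row=11; cleared 0 line(s) (total 0); column heights now [13 13 12 6 0 0], max=13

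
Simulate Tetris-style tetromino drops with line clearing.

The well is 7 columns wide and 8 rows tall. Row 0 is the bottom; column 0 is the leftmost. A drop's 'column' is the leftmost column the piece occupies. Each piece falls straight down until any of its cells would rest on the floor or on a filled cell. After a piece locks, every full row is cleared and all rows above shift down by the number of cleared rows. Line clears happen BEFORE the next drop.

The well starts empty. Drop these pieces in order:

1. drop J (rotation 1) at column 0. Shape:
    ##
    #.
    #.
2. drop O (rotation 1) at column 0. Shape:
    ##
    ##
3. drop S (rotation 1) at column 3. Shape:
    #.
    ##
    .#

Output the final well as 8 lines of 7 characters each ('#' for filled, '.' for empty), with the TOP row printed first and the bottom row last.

Drop 1: J rot1 at col 0 lands with bottom-row=0; cleared 0 line(s) (total 0); column heights now [3 3 0 0 0 0 0], max=3
Drop 2: O rot1 at col 0 lands with bottom-row=3; cleared 0 line(s) (total 0); column heights now [5 5 0 0 0 0 0], max=5
Drop 3: S rot1 at col 3 lands with bottom-row=0; cleared 0 line(s) (total 0); column heights now [5 5 0 3 2 0 0], max=5

Answer: .......
.......
.......
##.....
##.....
##.#...
#..##..
#...#..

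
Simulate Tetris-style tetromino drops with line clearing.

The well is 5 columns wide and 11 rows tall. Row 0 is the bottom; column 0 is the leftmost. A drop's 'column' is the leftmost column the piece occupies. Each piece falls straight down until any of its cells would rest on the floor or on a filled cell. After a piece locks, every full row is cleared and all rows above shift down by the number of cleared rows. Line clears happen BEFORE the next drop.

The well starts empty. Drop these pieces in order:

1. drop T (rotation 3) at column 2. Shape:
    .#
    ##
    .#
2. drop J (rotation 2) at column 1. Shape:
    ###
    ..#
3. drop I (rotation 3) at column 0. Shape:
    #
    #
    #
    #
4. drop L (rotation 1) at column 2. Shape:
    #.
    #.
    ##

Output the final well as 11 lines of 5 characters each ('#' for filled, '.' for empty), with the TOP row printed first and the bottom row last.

Answer: .....
.....
.....
..#..
..#..
..##.
.###.
#..#.
#..#.
#.##.
#..#.

Derivation:
Drop 1: T rot3 at col 2 lands with bottom-row=0; cleared 0 line(s) (total 0); column heights now [0 0 2 3 0], max=3
Drop 2: J rot2 at col 1 lands with bottom-row=3; cleared 0 line(s) (total 0); column heights now [0 5 5 5 0], max=5
Drop 3: I rot3 at col 0 lands with bottom-row=0; cleared 0 line(s) (total 0); column heights now [4 5 5 5 0], max=5
Drop 4: L rot1 at col 2 lands with bottom-row=5; cleared 0 line(s) (total 0); column heights now [4 5 8 6 0], max=8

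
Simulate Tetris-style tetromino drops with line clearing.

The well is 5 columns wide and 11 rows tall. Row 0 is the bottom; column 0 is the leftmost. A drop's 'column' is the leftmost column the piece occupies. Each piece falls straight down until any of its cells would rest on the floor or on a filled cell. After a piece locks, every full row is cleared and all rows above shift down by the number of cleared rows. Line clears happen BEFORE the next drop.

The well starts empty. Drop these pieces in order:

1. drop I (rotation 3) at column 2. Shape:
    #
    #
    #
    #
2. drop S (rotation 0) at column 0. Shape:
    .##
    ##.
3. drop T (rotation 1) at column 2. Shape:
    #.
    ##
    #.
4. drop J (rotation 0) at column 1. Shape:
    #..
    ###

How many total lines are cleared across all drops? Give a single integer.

Drop 1: I rot3 at col 2 lands with bottom-row=0; cleared 0 line(s) (total 0); column heights now [0 0 4 0 0], max=4
Drop 2: S rot0 at col 0 lands with bottom-row=3; cleared 0 line(s) (total 0); column heights now [4 5 5 0 0], max=5
Drop 3: T rot1 at col 2 lands with bottom-row=5; cleared 0 line(s) (total 0); column heights now [4 5 8 7 0], max=8
Drop 4: J rot0 at col 1 lands with bottom-row=8; cleared 0 line(s) (total 0); column heights now [4 10 9 9 0], max=10

Answer: 0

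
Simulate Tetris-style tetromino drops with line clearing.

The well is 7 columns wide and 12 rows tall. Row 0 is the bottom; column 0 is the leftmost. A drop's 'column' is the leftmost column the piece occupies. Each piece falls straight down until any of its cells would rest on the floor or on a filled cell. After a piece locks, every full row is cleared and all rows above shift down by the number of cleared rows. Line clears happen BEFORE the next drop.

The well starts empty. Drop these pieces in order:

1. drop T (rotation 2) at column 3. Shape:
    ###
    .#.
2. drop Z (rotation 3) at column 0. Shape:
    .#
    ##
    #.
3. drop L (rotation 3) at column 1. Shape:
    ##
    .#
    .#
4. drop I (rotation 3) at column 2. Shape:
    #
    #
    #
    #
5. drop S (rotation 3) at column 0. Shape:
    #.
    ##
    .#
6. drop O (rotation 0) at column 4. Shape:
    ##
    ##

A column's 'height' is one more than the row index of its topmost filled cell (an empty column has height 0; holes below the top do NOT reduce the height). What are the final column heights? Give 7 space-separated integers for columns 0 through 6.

Drop 1: T rot2 at col 3 lands with bottom-row=0; cleared 0 line(s) (total 0); column heights now [0 0 0 2 2 2 0], max=2
Drop 2: Z rot3 at col 0 lands with bottom-row=0; cleared 0 line(s) (total 0); column heights now [2 3 0 2 2 2 0], max=3
Drop 3: L rot3 at col 1 lands with bottom-row=1; cleared 0 line(s) (total 0); column heights now [2 4 4 2 2 2 0], max=4
Drop 4: I rot3 at col 2 lands with bottom-row=4; cleared 0 line(s) (total 0); column heights now [2 4 8 2 2 2 0], max=8
Drop 5: S rot3 at col 0 lands with bottom-row=4; cleared 0 line(s) (total 0); column heights now [7 6 8 2 2 2 0], max=8
Drop 6: O rot0 at col 4 lands with bottom-row=2; cleared 0 line(s) (total 0); column heights now [7 6 8 2 4 4 0], max=8

Answer: 7 6 8 2 4 4 0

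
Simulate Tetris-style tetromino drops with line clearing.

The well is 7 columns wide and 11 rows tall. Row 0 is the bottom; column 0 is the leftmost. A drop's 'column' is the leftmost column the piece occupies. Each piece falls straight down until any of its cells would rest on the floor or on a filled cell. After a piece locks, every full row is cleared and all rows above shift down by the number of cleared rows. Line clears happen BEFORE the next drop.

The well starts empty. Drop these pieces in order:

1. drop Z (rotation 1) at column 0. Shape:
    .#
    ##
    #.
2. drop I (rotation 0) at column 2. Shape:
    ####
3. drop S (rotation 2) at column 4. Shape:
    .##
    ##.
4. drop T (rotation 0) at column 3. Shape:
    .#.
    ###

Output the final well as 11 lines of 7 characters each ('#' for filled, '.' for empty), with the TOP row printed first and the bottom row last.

Answer: .......
.......
.......
.......
.......
.......
....#..
...###.
.#...##
##..##.
#.####.

Derivation:
Drop 1: Z rot1 at col 0 lands with bottom-row=0; cleared 0 line(s) (total 0); column heights now [2 3 0 0 0 0 0], max=3
Drop 2: I rot0 at col 2 lands with bottom-row=0; cleared 0 line(s) (total 0); column heights now [2 3 1 1 1 1 0], max=3
Drop 3: S rot2 at col 4 lands with bottom-row=1; cleared 0 line(s) (total 0); column heights now [2 3 1 1 2 3 3], max=3
Drop 4: T rot0 at col 3 lands with bottom-row=3; cleared 0 line(s) (total 0); column heights now [2 3 1 4 5 4 3], max=5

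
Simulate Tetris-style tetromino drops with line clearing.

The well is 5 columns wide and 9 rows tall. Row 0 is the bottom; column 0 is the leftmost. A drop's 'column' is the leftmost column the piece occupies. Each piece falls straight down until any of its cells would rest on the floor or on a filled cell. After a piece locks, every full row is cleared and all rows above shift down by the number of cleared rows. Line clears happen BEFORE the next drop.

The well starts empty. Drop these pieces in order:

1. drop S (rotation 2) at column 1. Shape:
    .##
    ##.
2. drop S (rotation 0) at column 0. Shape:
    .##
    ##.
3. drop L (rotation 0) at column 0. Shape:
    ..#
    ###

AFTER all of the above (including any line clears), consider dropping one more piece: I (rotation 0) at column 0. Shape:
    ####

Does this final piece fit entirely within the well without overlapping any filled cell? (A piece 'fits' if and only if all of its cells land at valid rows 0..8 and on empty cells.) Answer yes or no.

Answer: yes

Derivation:
Drop 1: S rot2 at col 1 lands with bottom-row=0; cleared 0 line(s) (total 0); column heights now [0 1 2 2 0], max=2
Drop 2: S rot0 at col 0 lands with bottom-row=1; cleared 0 line(s) (total 0); column heights now [2 3 3 2 0], max=3
Drop 3: L rot0 at col 0 lands with bottom-row=3; cleared 0 line(s) (total 0); column heights now [4 4 5 2 0], max=5
Test piece I rot0 at col 0 (width 4): heights before test = [4 4 5 2 0]; fits = True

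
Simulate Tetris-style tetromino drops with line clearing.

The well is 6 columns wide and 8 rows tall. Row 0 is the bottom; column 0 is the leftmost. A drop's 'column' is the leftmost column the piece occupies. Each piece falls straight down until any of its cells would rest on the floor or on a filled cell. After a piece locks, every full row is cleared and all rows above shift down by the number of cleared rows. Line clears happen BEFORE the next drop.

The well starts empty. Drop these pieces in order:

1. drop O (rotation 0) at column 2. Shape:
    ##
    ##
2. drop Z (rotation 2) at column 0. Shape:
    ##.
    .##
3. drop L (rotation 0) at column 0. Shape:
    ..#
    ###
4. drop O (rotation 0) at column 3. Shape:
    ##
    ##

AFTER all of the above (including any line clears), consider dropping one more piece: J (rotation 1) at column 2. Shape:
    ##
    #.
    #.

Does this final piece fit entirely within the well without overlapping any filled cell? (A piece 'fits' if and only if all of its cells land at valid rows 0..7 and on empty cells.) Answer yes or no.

Drop 1: O rot0 at col 2 lands with bottom-row=0; cleared 0 line(s) (total 0); column heights now [0 0 2 2 0 0], max=2
Drop 2: Z rot2 at col 0 lands with bottom-row=2; cleared 0 line(s) (total 0); column heights now [4 4 3 2 0 0], max=4
Drop 3: L rot0 at col 0 lands with bottom-row=4; cleared 0 line(s) (total 0); column heights now [5 5 6 2 0 0], max=6
Drop 4: O rot0 at col 3 lands with bottom-row=2; cleared 0 line(s) (total 0); column heights now [5 5 6 4 4 0], max=6
Test piece J rot1 at col 2 (width 2): heights before test = [5 5 6 4 4 0]; fits = False

Answer: no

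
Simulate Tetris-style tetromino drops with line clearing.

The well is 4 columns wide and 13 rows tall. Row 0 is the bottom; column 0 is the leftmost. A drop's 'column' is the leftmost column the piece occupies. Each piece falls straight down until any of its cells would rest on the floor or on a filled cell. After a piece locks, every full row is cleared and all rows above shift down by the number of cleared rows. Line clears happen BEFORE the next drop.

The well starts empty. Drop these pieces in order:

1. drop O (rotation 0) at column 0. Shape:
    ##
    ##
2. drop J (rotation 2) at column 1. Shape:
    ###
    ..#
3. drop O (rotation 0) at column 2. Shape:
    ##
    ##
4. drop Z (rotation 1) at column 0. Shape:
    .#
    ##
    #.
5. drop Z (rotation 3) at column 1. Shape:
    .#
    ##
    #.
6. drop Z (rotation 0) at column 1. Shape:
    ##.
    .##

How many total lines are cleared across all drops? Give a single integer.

Drop 1: O rot0 at col 0 lands with bottom-row=0; cleared 0 line(s) (total 0); column heights now [2 2 0 0], max=2
Drop 2: J rot2 at col 1 lands with bottom-row=1; cleared 0 line(s) (total 0); column heights now [2 3 3 3], max=3
Drop 3: O rot0 at col 2 lands with bottom-row=3; cleared 0 line(s) (total 0); column heights now [2 3 5 5], max=5
Drop 4: Z rot1 at col 0 lands with bottom-row=2; cleared 2 line(s) (total 2); column heights now [2 3 3 3], max=3
Drop 5: Z rot3 at col 1 lands with bottom-row=3; cleared 0 line(s) (total 2); column heights now [2 5 6 3], max=6
Drop 6: Z rot0 at col 1 lands with bottom-row=6; cleared 0 line(s) (total 2); column heights now [2 8 8 7], max=8

Answer: 2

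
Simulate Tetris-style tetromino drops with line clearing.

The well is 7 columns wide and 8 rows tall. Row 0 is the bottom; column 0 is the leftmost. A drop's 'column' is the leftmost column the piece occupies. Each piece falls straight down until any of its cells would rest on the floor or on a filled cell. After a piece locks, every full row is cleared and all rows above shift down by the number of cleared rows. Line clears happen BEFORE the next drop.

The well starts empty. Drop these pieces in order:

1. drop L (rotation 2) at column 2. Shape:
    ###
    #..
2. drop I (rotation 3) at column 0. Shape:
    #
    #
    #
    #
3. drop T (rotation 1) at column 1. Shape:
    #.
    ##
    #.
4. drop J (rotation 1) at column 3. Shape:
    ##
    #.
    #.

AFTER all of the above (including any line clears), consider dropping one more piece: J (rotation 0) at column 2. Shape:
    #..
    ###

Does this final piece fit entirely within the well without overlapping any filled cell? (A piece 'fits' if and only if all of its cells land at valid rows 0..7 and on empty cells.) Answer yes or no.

Drop 1: L rot2 at col 2 lands with bottom-row=0; cleared 0 line(s) (total 0); column heights now [0 0 2 2 2 0 0], max=2
Drop 2: I rot3 at col 0 lands with bottom-row=0; cleared 0 line(s) (total 0); column heights now [4 0 2 2 2 0 0], max=4
Drop 3: T rot1 at col 1 lands with bottom-row=1; cleared 0 line(s) (total 0); column heights now [4 4 3 2 2 0 0], max=4
Drop 4: J rot1 at col 3 lands with bottom-row=2; cleared 0 line(s) (total 0); column heights now [4 4 3 5 5 0 0], max=5
Test piece J rot0 at col 2 (width 3): heights before test = [4 4 3 5 5 0 0]; fits = True

Answer: yes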